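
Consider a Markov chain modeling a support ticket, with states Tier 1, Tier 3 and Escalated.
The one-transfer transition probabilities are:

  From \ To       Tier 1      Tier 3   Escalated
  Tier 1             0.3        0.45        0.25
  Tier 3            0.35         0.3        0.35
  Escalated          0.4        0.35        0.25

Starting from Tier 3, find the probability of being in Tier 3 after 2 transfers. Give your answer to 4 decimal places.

0.3700

Sum over the intermediate state after 1 transfer:
P = P(Tier 3→Tier 1)·P(Tier 1→Tier 3) + P(Tier 3→Tier 3)·P(Tier 3→Tier 3) + P(Tier 3→Escalated)·P(Escalated→Tier 3)
  = 0.35×0.45 + 0.3×0.3 + 0.35×0.35
  = 0.1575 + 0.0900 + 0.1225 = 0.3700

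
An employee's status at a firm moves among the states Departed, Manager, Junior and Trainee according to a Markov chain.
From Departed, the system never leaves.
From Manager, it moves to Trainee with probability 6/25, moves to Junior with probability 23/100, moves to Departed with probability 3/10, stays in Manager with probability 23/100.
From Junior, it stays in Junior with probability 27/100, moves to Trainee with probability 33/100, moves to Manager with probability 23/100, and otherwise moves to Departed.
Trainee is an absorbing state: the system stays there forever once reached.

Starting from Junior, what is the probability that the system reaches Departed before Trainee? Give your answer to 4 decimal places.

0.3926

Let h(s) be the probability of absorption at Departed starting from transient state s. Then h(Departed) = 1 and h(Trainee) = 0. By first-step analysis:
h(Manager) = 0.3·1 + 0.23·h(Manager) + 0.23·h(Junior) + 0.24·0
h(Junior) = 0.17·1 + 0.23·h(Manager) + 0.27·h(Junior) + 0.33·0
Solving: h(Manager) = 0.5069, h(Junior) = 0.3926.
Starting from Junior, the probability is 0.3926.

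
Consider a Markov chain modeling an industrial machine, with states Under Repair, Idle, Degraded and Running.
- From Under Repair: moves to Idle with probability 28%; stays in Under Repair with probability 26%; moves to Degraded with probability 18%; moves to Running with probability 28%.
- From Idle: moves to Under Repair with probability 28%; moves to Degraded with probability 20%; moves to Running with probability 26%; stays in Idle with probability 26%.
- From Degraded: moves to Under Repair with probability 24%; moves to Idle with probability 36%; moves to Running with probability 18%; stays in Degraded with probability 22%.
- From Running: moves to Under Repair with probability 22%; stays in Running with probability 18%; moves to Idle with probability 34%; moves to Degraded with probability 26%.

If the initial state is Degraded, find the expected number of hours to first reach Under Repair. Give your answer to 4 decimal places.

4.0189

Let t(s) be the expected number of hours to first reach Under Repair from state s, with t(Under Repair) = 0. Conditioning on the first hour:
t(Idle) = 1 + 0.26·t(Idle) + 0.2·t(Degraded) + 0.26·t(Running)
t(Degraded) = 1 + 0.36·t(Idle) + 0.22·t(Degraded) + 0.18·t(Running)
t(Running) = 1 + 0.34·t(Idle) + 0.26·t(Degraded) + 0.18·t(Running)
Solving: t(Idle) = 3.8788, t(Degraded) = 4.0189, t(Running) = 4.1021.
Expected hours from Degraded to Under Repair: 4.0189.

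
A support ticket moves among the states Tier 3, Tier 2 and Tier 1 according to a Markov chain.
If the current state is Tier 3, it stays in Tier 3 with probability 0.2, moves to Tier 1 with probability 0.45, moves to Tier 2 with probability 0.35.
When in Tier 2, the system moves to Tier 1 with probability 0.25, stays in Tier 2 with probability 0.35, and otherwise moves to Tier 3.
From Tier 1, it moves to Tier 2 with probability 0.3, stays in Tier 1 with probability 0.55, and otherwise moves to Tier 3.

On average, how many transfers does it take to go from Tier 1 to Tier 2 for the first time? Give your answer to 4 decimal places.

3.2479

Let t(s) be the expected number of transfers to first reach Tier 2 from state s, with t(Tier 2) = 0. Conditioning on the first transfer:
t(Tier 3) = 1 + 0.2·t(Tier 3) + 0.45·t(Tier 1)
t(Tier 1) = 1 + 0.15·t(Tier 3) + 0.55·t(Tier 1)
Solving: t(Tier 3) = 3.0769, t(Tier 1) = 3.2479.
Expected transfers from Tier 1 to Tier 2: 3.2479.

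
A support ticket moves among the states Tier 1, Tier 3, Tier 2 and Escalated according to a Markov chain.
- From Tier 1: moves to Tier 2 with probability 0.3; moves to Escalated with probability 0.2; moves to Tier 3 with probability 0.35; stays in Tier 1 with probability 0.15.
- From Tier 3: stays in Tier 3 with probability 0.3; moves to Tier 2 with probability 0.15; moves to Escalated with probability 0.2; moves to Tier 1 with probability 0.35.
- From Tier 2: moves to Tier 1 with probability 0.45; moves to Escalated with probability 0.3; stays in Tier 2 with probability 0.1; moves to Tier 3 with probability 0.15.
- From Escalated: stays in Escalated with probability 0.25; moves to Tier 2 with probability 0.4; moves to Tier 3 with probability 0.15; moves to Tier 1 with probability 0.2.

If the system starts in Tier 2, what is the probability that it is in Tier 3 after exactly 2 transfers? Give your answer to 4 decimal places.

Propagate the distribution vector 2 transfers from Tier 2.
After 0 transfers: (0.0000, 0.0000, 1.0000, 0.0000)
After 1 transfer: (0.4500, 0.1500, 0.1000, 0.3000)
After 2 transfers: (0.2250, 0.2625, 0.2875, 0.2250)
P(in Tier 3 after 2 transfers) = 0.2625

0.2625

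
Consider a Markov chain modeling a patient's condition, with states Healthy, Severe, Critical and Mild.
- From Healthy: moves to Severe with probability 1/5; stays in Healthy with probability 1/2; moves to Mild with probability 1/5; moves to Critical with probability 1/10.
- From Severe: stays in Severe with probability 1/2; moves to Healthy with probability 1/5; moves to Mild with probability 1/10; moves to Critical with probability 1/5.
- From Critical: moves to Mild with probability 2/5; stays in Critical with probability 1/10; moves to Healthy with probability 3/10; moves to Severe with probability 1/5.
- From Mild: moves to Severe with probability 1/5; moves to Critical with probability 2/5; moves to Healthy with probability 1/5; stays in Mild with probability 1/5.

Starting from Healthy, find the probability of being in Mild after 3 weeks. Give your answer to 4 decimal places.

0.2100

Propagate the distribution vector 3 weeks from Healthy.
After 0 weeks: (1.0000, 0.0000, 0.0000, 0.0000)
After 1 week: (0.5000, 0.2000, 0.1000, 0.2000)
After 2 weeks: (0.3600, 0.2600, 0.1800, 0.2000)
After 3 weeks: (0.3260, 0.2780, 0.1860, 0.2100)
P(in Mild after 3 weeks) = 0.2100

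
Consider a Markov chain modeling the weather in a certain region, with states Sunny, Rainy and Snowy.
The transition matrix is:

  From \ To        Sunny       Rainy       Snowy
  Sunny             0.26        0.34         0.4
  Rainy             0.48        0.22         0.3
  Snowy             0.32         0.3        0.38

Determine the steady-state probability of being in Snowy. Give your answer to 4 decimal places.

0.3637

Let the stationary distribution be π with π = πP and π_1 + π_2 + π_3 = 1.
π_1 = 0.26·π_1 + 0.48·π_2 + 0.32·π_3
π_2 = 0.34·π_1 + 0.22·π_2 + 0.3·π_3
Solving with the normalization constraint gives π = (0.3457, 0.2906, 0.3637).
So the stationary probability of Snowy is 0.3637.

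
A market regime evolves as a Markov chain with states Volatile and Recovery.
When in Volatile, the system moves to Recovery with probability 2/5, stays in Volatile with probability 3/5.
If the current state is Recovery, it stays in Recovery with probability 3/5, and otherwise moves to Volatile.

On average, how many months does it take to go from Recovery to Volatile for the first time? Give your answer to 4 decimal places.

Let t(s) be the expected number of months to first reach Volatile from state s, with t(Volatile) = 0. Conditioning on the first month:
t(Recovery) = 1 + 0.6·t(Recovery)
Solving: t(Recovery) = 2.5000.
Expected months from Recovery to Volatile: 2.5000.

2.5000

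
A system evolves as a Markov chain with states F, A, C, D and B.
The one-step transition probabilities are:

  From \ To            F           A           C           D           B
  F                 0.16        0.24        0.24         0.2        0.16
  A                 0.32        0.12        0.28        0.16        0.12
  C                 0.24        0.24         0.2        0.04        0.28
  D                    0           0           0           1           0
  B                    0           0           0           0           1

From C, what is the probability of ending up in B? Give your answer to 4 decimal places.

0.6766

Let h(s) be the probability of absorption at B starting from transient state s. Then h(B) = 1 and h(D) = 0. By first-step analysis:
h(F) = 0.16·h(F) + 0.24·h(A) + 0.24·h(C) + 0.2·0 + 0.16·1
h(A) = 0.32·h(F) + 0.12·h(A) + 0.28·h(C) + 0.16·0 + 0.12·1
h(C) = 0.24·h(F) + 0.24·h(A) + 0.2·h(C) + 0.04·0 + 0.28·1
Solving: h(F) = 0.5404, h(A) = 0.5481, h(C) = 0.6766.
Starting from C, the probability is 0.6766.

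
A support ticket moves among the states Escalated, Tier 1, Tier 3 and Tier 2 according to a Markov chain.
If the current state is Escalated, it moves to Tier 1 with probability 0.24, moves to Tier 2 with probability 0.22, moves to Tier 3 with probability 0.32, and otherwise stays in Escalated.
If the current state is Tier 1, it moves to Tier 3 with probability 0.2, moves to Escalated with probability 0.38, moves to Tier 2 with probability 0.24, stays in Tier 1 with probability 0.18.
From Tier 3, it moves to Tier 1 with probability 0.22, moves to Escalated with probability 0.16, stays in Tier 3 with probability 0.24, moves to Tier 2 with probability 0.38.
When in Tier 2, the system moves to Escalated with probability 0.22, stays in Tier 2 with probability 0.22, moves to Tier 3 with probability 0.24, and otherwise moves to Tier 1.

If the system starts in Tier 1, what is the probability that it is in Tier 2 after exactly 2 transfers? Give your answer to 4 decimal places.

Propagate the distribution vector 2 transfers from Tier 1.
After 0 transfers: (0.0000, 1.0000, 0.0000, 0.0000)
After 1 transfer: (0.3800, 0.1800, 0.2000, 0.2400)
After 2 transfers: (0.2368, 0.2444, 0.2632, 0.2556)
P(in Tier 2 after 2 transfers) = 0.2556

0.2556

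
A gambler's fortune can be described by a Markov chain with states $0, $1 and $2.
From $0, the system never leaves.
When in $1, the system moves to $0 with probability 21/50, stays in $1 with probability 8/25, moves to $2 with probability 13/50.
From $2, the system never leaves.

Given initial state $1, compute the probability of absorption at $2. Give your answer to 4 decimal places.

0.3824

Let h(s) be the probability of absorption at $2 starting from transient state s. Then h($2) = 1 and h($0) = 0. By first-step analysis:
h($1) = 0.42·0 + 0.32·h($1) + 0.26·1
Solving: h($1) = 0.3824.
Starting from $1, the probability is 0.3824.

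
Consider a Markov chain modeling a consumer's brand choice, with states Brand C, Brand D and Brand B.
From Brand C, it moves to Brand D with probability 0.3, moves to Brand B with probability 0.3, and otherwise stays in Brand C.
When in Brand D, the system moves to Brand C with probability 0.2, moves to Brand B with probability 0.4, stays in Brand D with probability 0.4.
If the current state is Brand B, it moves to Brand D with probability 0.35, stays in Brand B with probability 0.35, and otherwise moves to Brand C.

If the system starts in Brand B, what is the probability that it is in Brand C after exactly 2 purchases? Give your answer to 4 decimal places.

0.2950

Sum over the intermediate state after 1 purchase:
P = P(Brand B→Brand C)·P(Brand C→Brand C) + P(Brand B→Brand D)·P(Brand D→Brand C) + P(Brand B→Brand B)·P(Brand B→Brand C)
  = 0.3×0.4 + 0.35×0.2 + 0.35×0.3
  = 0.1200 + 0.0700 + 0.1050 = 0.2950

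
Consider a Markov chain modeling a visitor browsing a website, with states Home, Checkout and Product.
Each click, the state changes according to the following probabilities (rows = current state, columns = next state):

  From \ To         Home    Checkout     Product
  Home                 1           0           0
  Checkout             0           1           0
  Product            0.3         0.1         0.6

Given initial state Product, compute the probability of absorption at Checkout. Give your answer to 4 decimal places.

Let h(s) be the probability of absorption at Checkout starting from transient state s. Then h(Checkout) = 1 and h(Home) = 0. By first-step analysis:
h(Product) = 0.3·0 + 0.1·1 + 0.6·h(Product)
Solving: h(Product) = 0.2500.
Starting from Product, the probability is 0.2500.

0.2500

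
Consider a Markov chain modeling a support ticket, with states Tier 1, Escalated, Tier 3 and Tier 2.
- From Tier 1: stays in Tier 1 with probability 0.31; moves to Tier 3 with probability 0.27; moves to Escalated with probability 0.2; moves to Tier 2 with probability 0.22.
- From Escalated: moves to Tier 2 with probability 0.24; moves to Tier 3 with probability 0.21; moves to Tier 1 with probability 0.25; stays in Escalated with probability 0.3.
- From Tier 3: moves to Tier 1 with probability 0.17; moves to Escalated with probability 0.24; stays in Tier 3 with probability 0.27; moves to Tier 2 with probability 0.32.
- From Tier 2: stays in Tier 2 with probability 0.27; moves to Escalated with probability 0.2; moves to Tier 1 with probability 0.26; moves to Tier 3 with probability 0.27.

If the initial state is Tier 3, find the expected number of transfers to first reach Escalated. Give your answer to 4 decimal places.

4.5541

Let t(s) be the expected number of transfers to first reach Escalated from state s, with t(Escalated) = 0. Conditioning on the first transfer:
t(Tier 1) = 1 + 0.31·t(Tier 1) + 0.27·t(Tier 3) + 0.22·t(Tier 2)
t(Tier 3) = 1 + 0.17·t(Tier 1) + 0.27·t(Tier 3) + 0.32·t(Tier 2)
t(Tier 2) = 1 + 0.26·t(Tier 1) + 0.27·t(Tier 3) + 0.27·t(Tier 2)
Solving: t(Tier 1) = 4.7438, t(Tier 3) = 4.5541, t(Tier 2) = 4.7438.
Expected transfers from Tier 3 to Escalated: 4.5541.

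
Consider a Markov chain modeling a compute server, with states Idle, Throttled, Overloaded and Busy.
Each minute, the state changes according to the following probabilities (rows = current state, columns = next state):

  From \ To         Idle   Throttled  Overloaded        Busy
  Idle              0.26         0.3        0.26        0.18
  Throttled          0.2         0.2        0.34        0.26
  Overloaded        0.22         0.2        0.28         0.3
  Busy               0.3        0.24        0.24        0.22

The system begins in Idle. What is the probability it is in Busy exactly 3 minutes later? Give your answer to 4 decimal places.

Propagate the distribution vector 3 minutes from Idle.
After 0 minutes: (1.0000, 0.0000, 0.0000, 0.0000)
After 1 minute: (0.2600, 0.3000, 0.2600, 0.1800)
After 2 minutes: (0.2388, 0.2332, 0.2856, 0.2424)
After 3 minutes: (0.2443, 0.2336, 0.2795, 0.2426)
P(in Busy after 3 minutes) = 0.2426

0.2426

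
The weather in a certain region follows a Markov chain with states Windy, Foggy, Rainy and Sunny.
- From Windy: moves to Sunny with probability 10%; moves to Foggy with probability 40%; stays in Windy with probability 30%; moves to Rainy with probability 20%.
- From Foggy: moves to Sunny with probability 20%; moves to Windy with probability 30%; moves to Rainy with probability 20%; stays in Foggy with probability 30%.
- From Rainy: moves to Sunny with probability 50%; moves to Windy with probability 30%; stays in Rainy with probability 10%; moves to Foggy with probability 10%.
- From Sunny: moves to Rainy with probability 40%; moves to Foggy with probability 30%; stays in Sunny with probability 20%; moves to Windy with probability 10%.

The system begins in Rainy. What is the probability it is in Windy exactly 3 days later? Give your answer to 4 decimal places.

Propagate the distribution vector 3 days from Rainy.
After 0 days: (0.0000, 0.0000, 1.0000, 0.0000)
After 1 day: (0.3000, 0.1000, 0.1000, 0.5000)
After 2 days: (0.2000, 0.3100, 0.2900, 0.2000)
After 3 days: (0.2600, 0.2620, 0.2110, 0.2670)
P(in Windy after 3 days) = 0.2600

0.2600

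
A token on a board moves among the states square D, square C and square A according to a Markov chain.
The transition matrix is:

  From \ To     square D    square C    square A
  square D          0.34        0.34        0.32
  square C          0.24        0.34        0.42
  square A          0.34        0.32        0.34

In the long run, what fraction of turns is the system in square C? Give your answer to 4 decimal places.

Let the stationary distribution be π with π = πP and π_1 + π_2 + π_3 = 1.
π_1 = 0.34·π_1 + 0.24·π_2 + 0.34·π_3
π_2 = 0.34·π_1 + 0.34·π_2 + 0.32·π_3
Solving with the normalization constraint gives π = (0.3067, 0.3328, 0.3605).
So the stationary probability of square C is 0.3328.

0.3328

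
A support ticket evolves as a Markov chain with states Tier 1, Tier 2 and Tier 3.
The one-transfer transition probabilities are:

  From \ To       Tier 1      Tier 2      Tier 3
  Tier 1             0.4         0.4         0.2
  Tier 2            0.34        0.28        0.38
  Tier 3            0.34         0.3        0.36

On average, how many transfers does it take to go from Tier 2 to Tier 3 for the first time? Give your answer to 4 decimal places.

Let t(s) be the expected number of transfers to first reach Tier 3 from state s, with t(Tier 3) = 0. Conditioning on the first transfer:
t(Tier 1) = 1 + 0.4·t(Tier 1) + 0.4·t(Tier 2)
t(Tier 2) = 1 + 0.34·t(Tier 1) + 0.28·t(Tier 2)
Solving: t(Tier 1) = 3.7838, t(Tier 2) = 3.1757.
Expected transfers from Tier 2 to Tier 3: 3.1757.

3.1757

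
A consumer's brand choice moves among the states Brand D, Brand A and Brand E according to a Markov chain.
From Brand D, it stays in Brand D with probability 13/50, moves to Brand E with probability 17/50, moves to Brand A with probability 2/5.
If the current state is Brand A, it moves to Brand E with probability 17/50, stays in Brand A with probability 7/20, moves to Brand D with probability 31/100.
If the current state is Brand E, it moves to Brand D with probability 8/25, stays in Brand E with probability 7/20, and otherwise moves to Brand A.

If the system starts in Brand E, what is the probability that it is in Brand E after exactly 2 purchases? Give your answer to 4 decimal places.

0.3435

Sum over the intermediate state after 1 purchase:
P = P(Brand E→Brand D)·P(Brand D→Brand E) + P(Brand E→Brand A)·P(Brand A→Brand E) + P(Brand E→Brand E)·P(Brand E→Brand E)
  = 0.32×0.34 + 0.33×0.34 + 0.35×0.35
  = 0.1088 + 0.1122 + 0.1225 = 0.3435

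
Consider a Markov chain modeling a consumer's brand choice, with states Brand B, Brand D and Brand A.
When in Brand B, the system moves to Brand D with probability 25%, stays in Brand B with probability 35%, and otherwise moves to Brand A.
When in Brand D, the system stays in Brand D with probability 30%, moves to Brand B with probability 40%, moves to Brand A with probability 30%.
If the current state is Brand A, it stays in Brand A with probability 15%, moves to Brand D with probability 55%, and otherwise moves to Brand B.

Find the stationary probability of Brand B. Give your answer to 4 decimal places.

Let the stationary distribution be π with π = πP and π_1 + π_2 + π_3 = 1.
π_1 = 0.35·π_1 + 0.4·π_2 + 0.3·π_3
π_2 = 0.25·π_1 + 0.3·π_2 + 0.55·π_3
Solving with the normalization constraint gives π = (0.3532, 0.3552, 0.2916).
So the stationary probability of Brand B is 0.3532.

0.3532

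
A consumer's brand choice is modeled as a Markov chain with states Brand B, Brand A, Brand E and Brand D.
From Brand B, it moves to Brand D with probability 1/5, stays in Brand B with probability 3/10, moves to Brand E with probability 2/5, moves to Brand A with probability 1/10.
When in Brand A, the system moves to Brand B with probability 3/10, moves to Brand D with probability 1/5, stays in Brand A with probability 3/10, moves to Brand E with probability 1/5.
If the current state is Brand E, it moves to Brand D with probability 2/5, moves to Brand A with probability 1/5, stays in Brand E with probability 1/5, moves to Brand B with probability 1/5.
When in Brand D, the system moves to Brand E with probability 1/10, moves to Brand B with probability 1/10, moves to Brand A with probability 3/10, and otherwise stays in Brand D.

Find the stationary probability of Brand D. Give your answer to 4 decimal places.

Let the stationary distribution be π with π = πP and π_1 + π_2 + π_3 + π_4 = 1.
π_1 = 0.3·π_1 + 0.3·π_2 + 0.2·π_3 + 0.1·π_4
π_2 = 0.1·π_1 + 0.3·π_2 + 0.2·π_3 + 0.3·π_4
π_3 = 0.4·π_1 + 0.2·π_2 + 0.2·π_3 + 0.1·π_4
Solving with the normalization constraint gives π = (0.2102, 0.2372, 0.2075, 0.3450).
So the stationary probability of Brand D is 0.3450.

0.3450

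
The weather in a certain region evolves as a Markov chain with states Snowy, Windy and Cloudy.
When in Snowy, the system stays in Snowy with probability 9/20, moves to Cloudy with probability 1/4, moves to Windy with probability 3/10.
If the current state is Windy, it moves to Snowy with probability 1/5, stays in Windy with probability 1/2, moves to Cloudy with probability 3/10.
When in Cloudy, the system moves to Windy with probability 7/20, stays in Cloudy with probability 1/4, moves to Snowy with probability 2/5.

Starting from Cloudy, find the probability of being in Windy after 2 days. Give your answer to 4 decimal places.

0.3825

Sum over the intermediate state after 1 day:
P = P(Cloudy→Snowy)·P(Snowy→Windy) + P(Cloudy→Windy)·P(Windy→Windy) + P(Cloudy→Cloudy)·P(Cloudy→Windy)
  = 0.4×0.3 + 0.35×0.5 + 0.25×0.35
  = 0.1200 + 0.1750 + 0.0875 = 0.3825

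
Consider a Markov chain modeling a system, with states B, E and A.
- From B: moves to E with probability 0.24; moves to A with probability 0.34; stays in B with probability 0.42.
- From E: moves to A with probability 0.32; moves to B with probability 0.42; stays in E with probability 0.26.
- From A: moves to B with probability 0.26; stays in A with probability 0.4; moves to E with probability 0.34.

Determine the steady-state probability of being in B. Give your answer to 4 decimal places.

0.3631

Let the stationary distribution be π with π = πP and π_1 + π_2 + π_3 = 1.
π_1 = 0.42·π_1 + 0.42·π_2 + 0.26·π_3
π_2 = 0.24·π_1 + 0.26·π_2 + 0.34·π_3
Solving with the normalization constraint gives π = (0.3631, 0.2812, 0.3557).
So the stationary probability of B is 0.3631.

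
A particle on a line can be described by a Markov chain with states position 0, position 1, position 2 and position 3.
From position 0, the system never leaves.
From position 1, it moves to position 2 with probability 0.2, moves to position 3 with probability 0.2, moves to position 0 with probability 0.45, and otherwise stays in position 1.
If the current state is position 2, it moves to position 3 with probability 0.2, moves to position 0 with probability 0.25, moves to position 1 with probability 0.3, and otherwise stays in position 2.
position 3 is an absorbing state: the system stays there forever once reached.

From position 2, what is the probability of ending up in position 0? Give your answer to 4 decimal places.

0.6017

Let h(s) be the probability of absorption at position 0 starting from transient state s. Then h(position 0) = 1 and h(position 3) = 0. By first-step analysis:
h(position 1) = 0.45·1 + 0.15·h(position 1) + 0.2·h(position 2) + 0.2·0
h(position 2) = 0.25·1 + 0.3·h(position 1) + 0.25·h(position 2) + 0.2·0
Solving: h(position 1) = 0.6710, h(position 2) = 0.6017.
Starting from position 2, the probability is 0.6017.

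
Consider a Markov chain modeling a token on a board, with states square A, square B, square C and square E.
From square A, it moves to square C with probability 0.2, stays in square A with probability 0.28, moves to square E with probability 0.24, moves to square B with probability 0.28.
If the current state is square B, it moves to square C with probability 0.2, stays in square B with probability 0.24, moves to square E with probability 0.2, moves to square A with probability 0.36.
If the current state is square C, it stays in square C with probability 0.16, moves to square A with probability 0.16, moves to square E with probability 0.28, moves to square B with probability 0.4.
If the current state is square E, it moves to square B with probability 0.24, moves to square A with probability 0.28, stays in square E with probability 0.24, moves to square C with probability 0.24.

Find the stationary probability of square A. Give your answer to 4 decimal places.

Let the stationary distribution be π with π = πP and π_1 + π_2 + π_3 + π_4 = 1.
π_1 = 0.28·π_1 + 0.36·π_2 + 0.16·π_3 + 0.28·π_4
π_2 = 0.28·π_1 + 0.24·π_2 + 0.4·π_3 + 0.24·π_4
π_3 = 0.2·π_1 + 0.2·π_2 + 0.16·π_3 + 0.24·π_4
Solving with the normalization constraint gives π = (0.2785, 0.2834, 0.2014, 0.2367).
So the stationary probability of square A is 0.2785.

0.2785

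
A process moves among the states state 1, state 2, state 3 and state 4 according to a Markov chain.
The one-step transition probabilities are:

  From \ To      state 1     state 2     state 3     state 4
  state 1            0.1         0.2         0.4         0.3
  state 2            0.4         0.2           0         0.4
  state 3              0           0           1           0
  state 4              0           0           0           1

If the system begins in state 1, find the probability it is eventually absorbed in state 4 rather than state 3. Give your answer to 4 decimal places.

Let h(s) be the probability of absorption at state 4 starting from transient state s. Then h(state 4) = 1 and h(state 3) = 0. By first-step analysis:
h(state 1) = 0.1·h(state 1) + 0.2·h(state 2) + 0.4·0 + 0.3·1
h(state 2) = 0.4·h(state 1) + 0.2·h(state 2) + 0.4·1
Solving: h(state 1) = 0.5000, h(state 2) = 0.7500.
Starting from state 1, the probability is 0.5000.

0.5000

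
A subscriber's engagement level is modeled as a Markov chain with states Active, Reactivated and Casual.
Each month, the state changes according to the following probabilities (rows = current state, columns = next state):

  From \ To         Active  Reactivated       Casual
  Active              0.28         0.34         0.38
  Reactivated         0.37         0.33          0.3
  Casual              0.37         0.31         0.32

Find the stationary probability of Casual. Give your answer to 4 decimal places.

0.3338

Let the stationary distribution be π with π = πP and π_1 + π_2 + π_3 = 1.
π_1 = 0.28·π_1 + 0.37·π_2 + 0.37·π_3
π_2 = 0.34·π_1 + 0.33·π_2 + 0.31·π_3
Solving with the normalization constraint gives π = (0.3394, 0.3267, 0.3338).
So the stationary probability of Casual is 0.3338.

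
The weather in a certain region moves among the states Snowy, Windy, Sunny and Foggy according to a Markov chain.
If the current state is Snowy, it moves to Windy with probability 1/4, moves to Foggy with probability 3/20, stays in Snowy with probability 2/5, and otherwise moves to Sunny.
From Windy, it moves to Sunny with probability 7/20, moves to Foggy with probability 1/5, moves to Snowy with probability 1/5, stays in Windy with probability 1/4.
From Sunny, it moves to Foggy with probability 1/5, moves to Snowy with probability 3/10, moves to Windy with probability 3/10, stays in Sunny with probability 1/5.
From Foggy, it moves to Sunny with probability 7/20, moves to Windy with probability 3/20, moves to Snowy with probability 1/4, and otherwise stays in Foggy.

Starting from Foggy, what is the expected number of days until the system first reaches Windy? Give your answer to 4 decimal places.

Let t(s) be the expected number of days to first reach Windy from state s, with t(Windy) = 0. Conditioning on the first day:
t(Snowy) = 1 + 0.4·t(Snowy) + 0.2·t(Sunny) + 0.15·t(Foggy)
t(Sunny) = 1 + 0.3·t(Snowy) + 0.2·t(Sunny) + 0.2·t(Foggy)
t(Foggy) = 1 + 0.25·t(Snowy) + 0.35·t(Sunny) + 0.25·t(Foggy)
Solving: t(Snowy) = 4.1082, t(Sunny) = 3.9241, t(Foggy) = 4.5339.
Expected days from Foggy to Windy: 4.5339.

4.5339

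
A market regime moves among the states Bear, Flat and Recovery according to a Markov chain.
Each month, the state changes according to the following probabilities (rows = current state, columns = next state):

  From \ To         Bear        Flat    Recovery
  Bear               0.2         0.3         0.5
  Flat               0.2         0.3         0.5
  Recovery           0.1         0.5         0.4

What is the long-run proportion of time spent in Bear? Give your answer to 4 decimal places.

0.1545

Let the stationary distribution be π with π = πP and π_1 + π_2 + π_3 = 1.
π_1 = 0.2·π_1 + 0.2·π_2 + 0.1·π_3
π_2 = 0.3·π_1 + 0.3·π_2 + 0.5·π_3
Solving with the normalization constraint gives π = (0.1545, 0.3909, 0.4545).
So the stationary probability of Bear is 0.1545.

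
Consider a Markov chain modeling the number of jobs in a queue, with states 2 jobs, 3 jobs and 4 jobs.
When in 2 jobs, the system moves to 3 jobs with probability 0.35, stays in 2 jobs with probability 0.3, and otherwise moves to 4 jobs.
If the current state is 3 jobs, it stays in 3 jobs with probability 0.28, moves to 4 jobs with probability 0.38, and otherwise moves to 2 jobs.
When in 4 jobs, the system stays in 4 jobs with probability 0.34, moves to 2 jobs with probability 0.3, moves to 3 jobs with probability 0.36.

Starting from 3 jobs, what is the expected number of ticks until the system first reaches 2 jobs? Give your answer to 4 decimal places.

Let t(s) be the expected number of ticks to first reach 2 jobs from state s, with t(2 jobs) = 0. Conditioning on the first tick:
t(3 jobs) = 1 + 0.28·t(3 jobs) + 0.38·t(4 jobs)
t(4 jobs) = 1 + 0.36·t(3 jobs) + 0.34·t(4 jobs)
Solving: t(3 jobs) = 3.0733, t(4 jobs) = 3.1915.
Expected ticks from 3 jobs to 2 jobs: 3.0733.

3.0733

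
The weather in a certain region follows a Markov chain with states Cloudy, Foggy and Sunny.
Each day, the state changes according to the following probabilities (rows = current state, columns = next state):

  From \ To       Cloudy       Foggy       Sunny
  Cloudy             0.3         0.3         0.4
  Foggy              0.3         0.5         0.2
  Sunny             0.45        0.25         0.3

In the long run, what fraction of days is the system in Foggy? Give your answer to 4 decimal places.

0.3563

Let the stationary distribution be π with π = πP and π_1 + π_2 + π_3 = 1.
π_1 = 0.3·π_1 + 0.3·π_2 + 0.45·π_3
π_2 = 0.3·π_1 + 0.5·π_2 + 0.25·π_3
Solving with the normalization constraint gives π = (0.3448, 0.3563, 0.2989).
So the stationary probability of Foggy is 0.3563.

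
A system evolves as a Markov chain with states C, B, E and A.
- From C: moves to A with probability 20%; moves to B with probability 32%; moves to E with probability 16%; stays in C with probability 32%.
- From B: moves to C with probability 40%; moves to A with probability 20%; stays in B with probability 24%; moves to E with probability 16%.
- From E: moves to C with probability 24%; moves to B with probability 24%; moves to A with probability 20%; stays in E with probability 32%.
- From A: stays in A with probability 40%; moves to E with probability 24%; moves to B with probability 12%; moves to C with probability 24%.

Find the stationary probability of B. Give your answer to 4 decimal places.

Let the stationary distribution be π with π = πP and π_1 + π_2 + π_3 + π_4 = 1.
π_1 = 0.32·π_1 + 0.4·π_2 + 0.24·π_3 + 0.24·π_4
π_2 = 0.32·π_1 + 0.24·π_2 + 0.24·π_3 + 0.12·π_4
π_3 = 0.16·π_1 + 0.16·π_2 + 0.32·π_3 + 0.24·π_4
Solving with the normalization constraint gives π = (0.3016, 0.2341, 0.2143, 0.2500).
So the stationary probability of B is 0.2341.

0.2341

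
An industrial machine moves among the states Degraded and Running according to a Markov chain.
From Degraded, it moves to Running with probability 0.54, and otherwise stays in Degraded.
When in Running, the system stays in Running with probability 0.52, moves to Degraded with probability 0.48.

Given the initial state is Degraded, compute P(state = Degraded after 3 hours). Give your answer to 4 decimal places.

0.4706

Propagate the distribution vector 3 hours from Degraded.
After 0 hours: (1.0000, 0.0000)
After 1 hour: (0.4600, 0.5400)
After 2 hours: (0.4708, 0.5292)
After 3 hours: (0.4706, 0.5294)
P(in Degraded after 3 hours) = 0.4706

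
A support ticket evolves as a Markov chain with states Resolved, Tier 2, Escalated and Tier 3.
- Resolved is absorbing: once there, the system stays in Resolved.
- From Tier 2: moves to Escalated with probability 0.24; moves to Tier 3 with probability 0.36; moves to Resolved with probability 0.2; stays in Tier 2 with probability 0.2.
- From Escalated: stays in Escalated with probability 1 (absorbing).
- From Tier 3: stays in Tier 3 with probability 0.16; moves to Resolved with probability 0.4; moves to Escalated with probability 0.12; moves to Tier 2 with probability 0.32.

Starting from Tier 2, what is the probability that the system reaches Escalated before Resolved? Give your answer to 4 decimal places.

0.4397

Let h(s) be the probability of absorption at Escalated starting from transient state s. Then h(Escalated) = 1 and h(Resolved) = 0. By first-step analysis:
h(Tier 2) = 0.2·0 + 0.2·h(Tier 2) + 0.24·1 + 0.36·h(Tier 3)
h(Tier 3) = 0.4·0 + 0.32·h(Tier 2) + 0.12·1 + 0.16·h(Tier 3)
Solving: h(Tier 2) = 0.4397, h(Tier 3) = 0.3103.
Starting from Tier 2, the probability is 0.4397.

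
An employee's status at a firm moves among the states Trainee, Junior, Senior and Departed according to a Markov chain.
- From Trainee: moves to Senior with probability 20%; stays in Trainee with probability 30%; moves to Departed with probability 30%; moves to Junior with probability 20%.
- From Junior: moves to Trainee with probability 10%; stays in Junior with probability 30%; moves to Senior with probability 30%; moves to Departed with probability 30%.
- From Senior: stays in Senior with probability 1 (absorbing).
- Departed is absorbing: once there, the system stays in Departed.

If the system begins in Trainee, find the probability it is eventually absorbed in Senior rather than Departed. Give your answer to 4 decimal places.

0.4255

Let h(s) be the probability of absorption at Senior starting from transient state s. Then h(Senior) = 1 and h(Departed) = 0. By first-step analysis:
h(Trainee) = 0.3·h(Trainee) + 0.2·h(Junior) + 0.2·1 + 0.3·0
h(Junior) = 0.1·h(Trainee) + 0.3·h(Junior) + 0.3·1 + 0.3·0
Solving: h(Trainee) = 0.4255, h(Junior) = 0.4894.
Starting from Trainee, the probability is 0.4255.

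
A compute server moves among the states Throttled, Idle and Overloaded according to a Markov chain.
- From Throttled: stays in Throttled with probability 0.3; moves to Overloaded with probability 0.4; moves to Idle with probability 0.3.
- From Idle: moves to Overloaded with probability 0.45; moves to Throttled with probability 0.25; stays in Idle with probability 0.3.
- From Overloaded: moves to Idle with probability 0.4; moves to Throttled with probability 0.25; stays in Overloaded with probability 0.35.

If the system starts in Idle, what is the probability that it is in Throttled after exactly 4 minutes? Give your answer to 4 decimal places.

Propagate the distribution vector 4 minutes from Idle.
After 0 minutes: (0.0000, 1.0000, 0.0000)
After 1 minute: (0.2500, 0.3000, 0.4500)
After 2 minutes: (0.2625, 0.3450, 0.3925)
After 3 minutes: (0.2631, 0.3393, 0.3976)
After 4 minutes: (0.2632, 0.3398, 0.3971)
P(in Throttled after 4 minutes) = 0.2632

0.2632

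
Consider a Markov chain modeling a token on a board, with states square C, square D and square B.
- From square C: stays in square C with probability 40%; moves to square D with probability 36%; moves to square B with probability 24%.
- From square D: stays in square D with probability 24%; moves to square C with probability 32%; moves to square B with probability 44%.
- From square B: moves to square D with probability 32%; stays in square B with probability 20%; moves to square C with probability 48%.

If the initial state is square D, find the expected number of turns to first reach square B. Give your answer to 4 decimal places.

2.6995

Let t(s) be the expected number of turns to first reach square B from state s, with t(square B) = 0. Conditioning on the first turn:
t(square C) = 1 + 0.4·t(square C) + 0.36·t(square D)
t(square D) = 1 + 0.32·t(square C) + 0.24·t(square D)
Solving: t(square C) = 3.2864, t(square D) = 2.6995.
Expected turns from square D to square B: 2.6995.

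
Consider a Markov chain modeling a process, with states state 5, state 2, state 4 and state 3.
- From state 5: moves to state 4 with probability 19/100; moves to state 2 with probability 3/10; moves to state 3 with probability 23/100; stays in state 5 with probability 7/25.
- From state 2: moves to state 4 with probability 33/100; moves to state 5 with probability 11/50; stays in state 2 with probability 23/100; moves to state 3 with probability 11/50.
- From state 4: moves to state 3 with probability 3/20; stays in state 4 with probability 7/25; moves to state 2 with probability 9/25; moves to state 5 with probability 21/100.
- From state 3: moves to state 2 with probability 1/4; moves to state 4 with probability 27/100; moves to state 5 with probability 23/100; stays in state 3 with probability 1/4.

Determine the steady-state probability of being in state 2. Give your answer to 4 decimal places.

0.2858

Let the stationary distribution be π with π = πP and π_1 + π_2 + π_3 + π_4 = 1.
π_1 = 0.28·π_1 + 0.22·π_2 + 0.21·π_3 + 0.23·π_4
π_2 = 0.3·π_1 + 0.23·π_2 + 0.36·π_3 + 0.25·π_4
π_3 = 0.19·π_1 + 0.33·π_2 + 0.28·π_3 + 0.27·π_4
Solving with the normalization constraint gives π = (0.2334, 0.2858, 0.2712, 0.2096).
So the stationary probability of state 2 is 0.2858.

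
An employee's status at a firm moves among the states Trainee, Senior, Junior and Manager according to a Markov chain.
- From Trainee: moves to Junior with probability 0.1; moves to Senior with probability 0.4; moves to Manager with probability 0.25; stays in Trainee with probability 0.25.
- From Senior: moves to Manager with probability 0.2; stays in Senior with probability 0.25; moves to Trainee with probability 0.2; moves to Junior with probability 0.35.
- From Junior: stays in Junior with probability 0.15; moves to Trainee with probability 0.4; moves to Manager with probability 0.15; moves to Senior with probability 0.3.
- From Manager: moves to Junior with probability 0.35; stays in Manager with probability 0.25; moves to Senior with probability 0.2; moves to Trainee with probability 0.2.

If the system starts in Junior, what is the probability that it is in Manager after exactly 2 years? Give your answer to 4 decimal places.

0.2200

Propagate the distribution vector 2 years from Junior.
After 0 years: (0.0000, 0.0000, 1.0000, 0.0000)
After 1 year: (0.4000, 0.3000, 0.1500, 0.1500)
After 2 years: (0.2500, 0.3100, 0.2200, 0.2200)
P(in Manager after 2 years) = 0.2200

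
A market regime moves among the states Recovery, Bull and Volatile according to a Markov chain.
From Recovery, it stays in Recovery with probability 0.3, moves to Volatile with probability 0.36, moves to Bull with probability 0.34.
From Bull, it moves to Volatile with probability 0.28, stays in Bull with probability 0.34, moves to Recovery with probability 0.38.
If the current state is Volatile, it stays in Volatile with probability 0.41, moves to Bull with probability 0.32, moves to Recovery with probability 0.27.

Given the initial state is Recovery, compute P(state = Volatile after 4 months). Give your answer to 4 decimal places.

0.3509

Propagate the distribution vector 4 months from Recovery.
After 0 months: (1.0000, 0.0000, 0.0000)
After 1 month: (0.3000, 0.3400, 0.3600)
After 2 months: (0.3164, 0.3328, 0.3508)
After 3 months: (0.3161, 0.3330, 0.3509)
After 4 months: (0.3161, 0.3330, 0.3509)
P(in Volatile after 4 months) = 0.3509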